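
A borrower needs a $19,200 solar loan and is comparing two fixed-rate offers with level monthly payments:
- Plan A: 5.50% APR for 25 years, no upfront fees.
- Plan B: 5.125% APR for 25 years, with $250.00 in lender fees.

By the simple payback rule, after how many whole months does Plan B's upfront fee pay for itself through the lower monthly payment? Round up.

59 months

Plan A: monthly rate = 5.5%/12 = 0.0045833; payment = 19,200 × 0.0045833 / (1 − (1+0.0045833)^−300) = $117.90.
Plan B: monthly rate = 5.125%/12 = 0.0042708; payment = 19,200 × 0.0042708 / (1 − (1+0.0042708)^−300) = $113.64.
Monthly savings = $117.90 − $113.64 = $4.26.
Break-even = $250.00 / $4.26 = 58.69 → 59 months.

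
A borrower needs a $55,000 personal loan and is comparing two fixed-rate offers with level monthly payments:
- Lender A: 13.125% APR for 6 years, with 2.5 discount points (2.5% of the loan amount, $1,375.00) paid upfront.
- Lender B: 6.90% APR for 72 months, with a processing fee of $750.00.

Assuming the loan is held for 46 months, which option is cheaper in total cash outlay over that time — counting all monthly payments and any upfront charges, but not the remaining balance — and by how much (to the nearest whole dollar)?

Lender A: at 13.125% the monthly rate is 0.0109375, so the payment is 55,000 × 0.0109375 / (1 − 1.0109375^−72) = $1,107.71.
Lender B: monthly rate = 6.9%/12 = 0.0057500; payment = 55,000 × 0.0057500 / (1 − (1+0.0057500)^−72) = $935.06.
Over 46 months: Lender A costs 46 × $1,107.71 + $1,375.00 = $52,329.66; Lender B costs 46 × $935.06 + $750.00 = $43,762.76.
Lender B is cheaper by $52,329.66 − $43,762.76 = $8,566.90.

Lender B by $8,567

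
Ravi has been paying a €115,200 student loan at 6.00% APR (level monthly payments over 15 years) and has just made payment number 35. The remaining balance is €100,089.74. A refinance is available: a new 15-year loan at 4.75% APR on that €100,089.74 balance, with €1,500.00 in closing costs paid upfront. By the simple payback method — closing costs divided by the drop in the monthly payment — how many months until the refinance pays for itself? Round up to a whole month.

Current payment = 115,200 × 6%/12 / (1 − (1+0.0050000)^−180) = €972.12.
Refinanced payment = 100,089.74 × 0.0039583 / (1 − (1+0.0039583)^−180) = €778.53.
Monthly savings = €972.12 − €778.53 = €193.59.
Break-even = €1,500.00 / €193.59 = 7.75 → 8 months.

8 months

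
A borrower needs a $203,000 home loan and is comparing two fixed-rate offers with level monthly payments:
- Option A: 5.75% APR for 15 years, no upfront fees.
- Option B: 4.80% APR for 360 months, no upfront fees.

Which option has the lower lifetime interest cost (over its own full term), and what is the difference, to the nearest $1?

Option A: monthly rate = 5.75%/12 = 0.0047917; payment = 203,000 × 0.0047917 / (1 − (1+0.0047917)^−180) = $1,685.73.
Total interest on Option A = 180 × $1,685.73 − $203,000 = $100,431.40.
Option B: at 4.80% the monthly rate is 0.0040000, so the payment is 203,000 × 0.0040000 / (1 − 1.0040000^−360) = $1,065.07.
Total interest on Option B = 360 × $1,065.07 − $203,000 = $180,425.20.
Option A is lower by $79,993.80.

Option A by $79,994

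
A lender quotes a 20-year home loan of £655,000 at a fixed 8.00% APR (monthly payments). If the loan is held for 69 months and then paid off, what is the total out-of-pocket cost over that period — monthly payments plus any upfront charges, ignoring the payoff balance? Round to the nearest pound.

£378,029

Monthly rate = 8%/12 = 0.0066667; payment = 655,000 × 0.0066667 / (1 − (1+0.0066667)^−240) = £5,478.68.
Total outlay = 69 × £5,478.68 = £378,028.92.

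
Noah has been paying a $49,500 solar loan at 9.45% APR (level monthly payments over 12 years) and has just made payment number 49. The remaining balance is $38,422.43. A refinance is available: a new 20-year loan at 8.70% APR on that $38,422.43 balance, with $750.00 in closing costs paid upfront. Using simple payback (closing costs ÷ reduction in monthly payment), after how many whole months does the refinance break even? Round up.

Current payment = 49,500 × 9.45%/12 / (1 − (1+0.0078750)^−144) = $575.94.
Refinanced payment = 38,422.43 × 0.0072500 / (1 − (1+0.0072500)^−240) = $338.32.
Monthly savings = $575.94 − $338.32 = $237.62.
Break-even = $750.00 / $237.62 = 3.16 → 4 months.

4 months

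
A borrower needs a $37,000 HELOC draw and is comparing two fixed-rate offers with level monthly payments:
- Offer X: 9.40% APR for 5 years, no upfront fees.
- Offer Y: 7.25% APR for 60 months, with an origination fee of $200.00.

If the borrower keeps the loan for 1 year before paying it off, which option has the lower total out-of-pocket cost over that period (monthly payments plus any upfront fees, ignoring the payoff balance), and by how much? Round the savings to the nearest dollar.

Offer Y by $259

Offer X: monthly rate = 9.4%/12 = 0.0078333; payment = 37,000 × 0.0078333 / (1 − (1+0.0078333)^−60) = $775.26.
Offer Y: at 7.25% the monthly rate is 0.0060417, so the payment is 37,000 × 0.0060417 / (1 − 1.0060417^−60) = $737.02.
Over 12 months: Offer X costs 12 × $775.26 = $9,303.12; Offer Y costs 12 × $737.02 + $200.00 = $9,044.24.
Offer Y is cheaper by $9,303.12 − $9,044.24 = $258.88.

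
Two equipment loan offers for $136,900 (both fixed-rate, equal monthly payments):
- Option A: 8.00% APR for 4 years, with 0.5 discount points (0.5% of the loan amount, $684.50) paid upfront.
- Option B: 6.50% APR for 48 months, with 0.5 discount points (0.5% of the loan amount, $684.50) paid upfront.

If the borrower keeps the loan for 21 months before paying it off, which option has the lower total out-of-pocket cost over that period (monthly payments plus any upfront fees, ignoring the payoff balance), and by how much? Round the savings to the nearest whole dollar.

Option B by $2,007

Option A: at 8.00% the monthly rate is 0.0066667, so the payment is 136,900 × 0.0066667 / (1 − 1.0066667^−48) = $3,342.13.
Option B: monthly rate = 6.5%/12 = 0.0054167; payment = 136,900 × 0.0054167 / (1 − (1+0.0054167)^−48) = $3,246.58.
Over 21 months: Option A costs 21 × $3,342.13 + $684.50 = $70,869.23; Option B costs 21 × $3,246.58 + $684.50 = $68,862.68.
Option B is cheaper by $70,869.23 − $68,862.68 = $2,006.55.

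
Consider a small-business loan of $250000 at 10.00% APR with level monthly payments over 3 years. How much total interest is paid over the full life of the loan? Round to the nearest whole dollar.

$40,405

At 10.00% the monthly rate is 0.0083333, so the payment is 250,000 × 0.0083333 / (1 − 1.0083333^−36) = $8,066.80.
Total paid = 36 × $8,066.80 = $290,404.80; interest = $290,404.80 − $250,000 = $40,404.80.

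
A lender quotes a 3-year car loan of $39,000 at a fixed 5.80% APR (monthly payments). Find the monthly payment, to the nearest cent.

Monthly rate = 5.8%/12 = 0.0048333; payment = 39,000 × 0.0048333 / (1 − (1+0.0048333)^−36) = $1,182.92.

$1,182.92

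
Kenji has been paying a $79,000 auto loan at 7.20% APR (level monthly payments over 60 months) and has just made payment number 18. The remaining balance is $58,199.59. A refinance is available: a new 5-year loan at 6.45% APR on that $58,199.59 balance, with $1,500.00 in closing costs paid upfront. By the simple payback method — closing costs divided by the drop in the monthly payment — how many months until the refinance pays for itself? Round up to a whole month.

Current payment = 79,000 × 7.2%/12 / (1 − (1+0.0060000)^−60) = $1,571.76.
Refinanced payment = 58,199.59 × 0.0053750 / (1 − (1+0.0053750)^−60) = $1,137.38.
Monthly savings = $1,571.76 − $1,137.38 = $434.38.
Break-even = $1,500.00 / $434.38 = 3.45 → 4 months.

4 months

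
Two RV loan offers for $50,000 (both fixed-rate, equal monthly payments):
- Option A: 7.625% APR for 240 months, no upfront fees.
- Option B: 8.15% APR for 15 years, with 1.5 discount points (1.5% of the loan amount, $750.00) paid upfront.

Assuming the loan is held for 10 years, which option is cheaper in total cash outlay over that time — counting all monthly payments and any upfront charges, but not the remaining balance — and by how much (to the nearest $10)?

Option A by $9,810

Option A: monthly rate = 7.625%/12 = 0.0063542; payment = 50,000 × 0.0063542 / (1 − (1+0.0063542)^−240) = $406.63.
Option B: monthly rate = 8.15%/12 = 0.0067917; payment = 50,000 × 0.0067917 / (1 − (1+0.0067917)^−180) = $482.17.
Over 120 months: Option A costs 120 × $406.63 = $48,795.60; Option B costs 120 × $482.17 + $750.00 = $58,610.40.
Option A is cheaper by $58,610.40 − $48,795.60 = $9,814.80.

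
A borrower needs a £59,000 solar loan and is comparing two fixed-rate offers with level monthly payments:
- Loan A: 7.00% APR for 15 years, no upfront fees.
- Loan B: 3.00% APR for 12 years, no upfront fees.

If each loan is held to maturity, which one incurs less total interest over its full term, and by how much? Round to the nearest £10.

Loan B by £25,130

Loan A: at 7.00% the monthly rate is 0.0058333, so the payment is 59,000 × 0.0058333 / (1 − 1.0058333^−180) = £530.31.
Total interest on Loan A = 180 × £530.31 − £59,000 = £36,455.80.
Loan B: at 3.00% the monthly rate is 0.0025000, so the payment is 59,000 × 0.0025000 / (1 − 1.0025000^−144) = £488.39.
Total interest on Loan B = 144 × £488.39 − £59,000 = £11,328.16.
Loan B is lower by £25,127.64.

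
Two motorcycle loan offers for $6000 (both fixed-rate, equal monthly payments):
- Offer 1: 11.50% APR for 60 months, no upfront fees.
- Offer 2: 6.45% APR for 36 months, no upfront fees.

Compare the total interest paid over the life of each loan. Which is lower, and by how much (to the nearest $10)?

Offer 1: monthly rate = 11.5%/12 = 0.0095833; payment = 6,000 × 0.0095833 / (1 − (1+0.0095833)^−60) = $131.96.
Total interest on Offer 1 = 60 × $131.96 − $6,000 = $1,917.60.
Offer 2: at 6.45% the monthly rate is 0.0053750, so the payment is 6,000 × 0.0053750 / (1 − 1.0053750^−36) = $183.76.
Total interest on Offer 2 = 36 × $183.76 − $6,000 = $615.36.
Offer 2 is lower by $1,302.24.

Offer 2 by $1,300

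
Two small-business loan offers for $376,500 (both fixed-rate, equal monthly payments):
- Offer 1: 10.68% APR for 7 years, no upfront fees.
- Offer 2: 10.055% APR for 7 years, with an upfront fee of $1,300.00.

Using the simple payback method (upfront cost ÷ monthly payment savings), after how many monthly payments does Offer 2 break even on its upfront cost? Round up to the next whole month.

11 months

Offer 1: at 10.68% the monthly rate is 0.0089000, so the payment is 376,500 × 0.0089000 / (1 − 1.0089000^−84) = $6,383.42.
Offer 2: monthly rate = 10.055%/12 = 0.0083792; payment = 376,500 × 0.0083792 / (1 − (1+0.0083792)^−84) = $6,261.05.
Monthly savings = $6,383.42 − $6,261.05 = $122.37.
Break-even = $1,300.00 / $122.37 = 10.62 → 11 months.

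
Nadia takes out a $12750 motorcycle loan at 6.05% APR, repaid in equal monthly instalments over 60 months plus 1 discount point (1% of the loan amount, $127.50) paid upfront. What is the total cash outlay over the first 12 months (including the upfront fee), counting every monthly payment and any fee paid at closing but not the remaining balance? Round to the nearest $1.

$3,089

Monthly rate = 6.05%/12 = 0.0050417; payment = 12,750 × 0.0050417 / (1 − (1+0.0050417)^−60) = $246.79.
Total outlay = 12 × $246.79 + $127.50 = $3,088.98.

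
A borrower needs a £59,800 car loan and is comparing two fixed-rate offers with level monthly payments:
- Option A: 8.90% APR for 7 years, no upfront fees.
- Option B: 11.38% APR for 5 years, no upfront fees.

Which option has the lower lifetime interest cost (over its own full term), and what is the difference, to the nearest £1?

Option B by £1,870

Option A: monthly rate = 8.9%/12 = 0.0074167; payment = 59,800 × 0.0074167 / (1 − (1+0.0074167)^−84) = £959.09.
Total interest on Option A = 84 × £959.09 − £59,800 = £20,763.56.
Option B: monthly rate = 11.38%/12 = 0.0094833; payment = 59,800 × 0.0094833 / (1 − (1+0.0094833)^−60) = £1,311.56.
Total interest on Option B = 60 × £1,311.56 − £59,800 = £18,893.60.
Option B is lower by £1,869.96.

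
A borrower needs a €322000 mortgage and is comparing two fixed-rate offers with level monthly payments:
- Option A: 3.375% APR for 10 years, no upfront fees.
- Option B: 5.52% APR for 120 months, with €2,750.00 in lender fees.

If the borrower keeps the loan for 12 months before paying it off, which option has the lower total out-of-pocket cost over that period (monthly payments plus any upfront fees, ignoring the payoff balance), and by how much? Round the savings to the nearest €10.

Option A: at 3.375% the monthly rate is 0.0028125, so the payment is 322,000 × 0.0028125 / (1 − 1.0028125^−120) = €3,165.30.
Option B: monthly rate = 5.52%/12 = 0.0046000; payment = 322,000 × 0.0046000 / (1 − (1+0.0046000)^−120) = €3,497.74.
Over 12 months: Option A costs 12 × €3,165.30 = €37,983.60; Option B costs 12 × €3,497.74 + €2,750.00 = €44,722.88.
Option A is cheaper by €44,722.88 − €37,983.60 = €6,739.28.

Option A by €6,740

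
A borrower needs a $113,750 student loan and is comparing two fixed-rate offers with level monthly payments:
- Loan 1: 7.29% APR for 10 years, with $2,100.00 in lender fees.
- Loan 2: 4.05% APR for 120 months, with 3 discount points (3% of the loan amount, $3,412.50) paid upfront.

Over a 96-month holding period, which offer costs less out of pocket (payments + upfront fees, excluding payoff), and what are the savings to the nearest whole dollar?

Loan 1: at 7.29% the monthly rate is 0.0060750, so the payment is 113,750 × 0.0060750 / (1 − 1.0060750^−120) = $1,337.80.
Loan 2: at 4.05% the monthly rate is 0.0033750, so the payment is 113,750 × 0.0033750 / (1 − 1.0033750^−120) = $1,154.37.
Over 96 months: Loan 1 costs 96 × $1,337.80 + $2,100.00 = $130,528.80; Loan 2 costs 96 × $1,154.37 + $3,412.50 = $114,232.02.
Loan 2 is cheaper by $130,528.80 − $114,232.02 = $16,296.78.

Loan 2 by $16,297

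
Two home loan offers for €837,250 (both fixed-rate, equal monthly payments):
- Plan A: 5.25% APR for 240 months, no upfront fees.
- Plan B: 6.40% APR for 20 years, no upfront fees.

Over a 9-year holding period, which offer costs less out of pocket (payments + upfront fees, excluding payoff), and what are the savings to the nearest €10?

Plan A: at 5.25% the monthly rate is 0.0043750, so the payment is 837,250 × 0.0043750 / (1 − 1.0043750^−240) = €5,641.76.
Plan B: monthly rate = 6.4%/12 = 0.0053333; payment = 837,250 × 0.0053333 / (1 − (1+0.0053333)^−240) = €6,193.12.
Over 108 months: Plan A costs 108 × €5,641.76 = €609,310.08; Plan B costs 108 × €6,193.12 = €668,856.96.
Plan A is cheaper by €668,856.96 − €609,310.08 = €59,546.88.

Plan A by €59,550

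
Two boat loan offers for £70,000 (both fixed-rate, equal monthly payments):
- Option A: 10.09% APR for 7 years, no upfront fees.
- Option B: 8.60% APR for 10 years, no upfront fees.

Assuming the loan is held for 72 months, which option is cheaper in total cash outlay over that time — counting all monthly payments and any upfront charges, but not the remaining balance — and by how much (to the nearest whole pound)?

Option B by £21,146

Option A: monthly rate = 10.09%/12 = 0.0084083; payment = 70,000 × 0.0084083 / (1 − (1+0.0084083)^−84) = £1,165.34.
Option B: at 8.60% the monthly rate is 0.0071667, so the payment is 70,000 × 0.0071667 / (1 − 1.0071667^−120) = £871.65.
Over 72 months: Option A costs 72 × £1,165.34 = £83,904.48; Option B costs 72 × £871.65 = £62,758.80.
Option B is cheaper by £83,904.48 − £62,758.80 = £21,145.68.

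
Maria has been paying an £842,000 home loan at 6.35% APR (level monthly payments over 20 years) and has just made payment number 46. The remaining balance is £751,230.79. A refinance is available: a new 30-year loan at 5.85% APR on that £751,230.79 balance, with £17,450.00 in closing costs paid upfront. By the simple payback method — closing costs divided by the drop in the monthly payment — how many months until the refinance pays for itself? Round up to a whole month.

10 months

Current payment = 842,000 × 6.35%/12 / (1 − (1+0.0052917)^−240) = £6,203.59.
Refinanced payment = 751,230.79 × 0.0048750 / (1 − (1+0.0048750)^−360) = £4,431.82.
Monthly savings = £6,203.59 − £4,431.82 = £1,771.77.
Break-even = £17,450.00 / £1,771.77 = 9.85 → 10 months.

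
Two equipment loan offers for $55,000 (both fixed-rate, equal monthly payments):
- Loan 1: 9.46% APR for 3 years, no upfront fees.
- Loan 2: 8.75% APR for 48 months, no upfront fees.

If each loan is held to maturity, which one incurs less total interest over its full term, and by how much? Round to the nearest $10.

Loan 1 by $2,000

Loan 1: at 9.46% the monthly rate is 0.0078833, so the payment is 55,000 × 0.0078833 / (1 − 1.0078833^−36) = $1,760.78.
Total interest on Loan 1 = 36 × $1,760.78 − $55,000 = $8,388.08.
Loan 2: monthly rate = 8.75%/12 = 0.0072917; payment = 55,000 × 0.0072917 / (1 − (1+0.0072917)^−48) = $1,362.16.
Total interest on Loan 2 = 48 × $1,362.16 − $55,000 = $10,383.68.
Loan 1 is lower by $1,995.60.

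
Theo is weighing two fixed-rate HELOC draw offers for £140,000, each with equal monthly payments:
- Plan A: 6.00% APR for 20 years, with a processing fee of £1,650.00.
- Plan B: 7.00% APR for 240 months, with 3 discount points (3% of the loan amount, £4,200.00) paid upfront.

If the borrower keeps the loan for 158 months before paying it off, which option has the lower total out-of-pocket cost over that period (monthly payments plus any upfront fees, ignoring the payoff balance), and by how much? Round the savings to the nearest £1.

Plan A: at 6.00% the monthly rate is 0.0050000, so the payment is 140,000 × 0.0050000 / (1 − 1.0050000^−240) = £1,003.00.
Plan B: at 7.00% the monthly rate is 0.0058333, so the payment is 140,000 × 0.0058333 / (1 − 1.0058333^−240) = £1,085.42.
Over 158 months: Plan A costs 158 × £1,003.00 + £1,650.00 = £160,124.00; Plan B costs 158 × £1,085.42 + £4,200.00 = £175,696.36.
Plan A is cheaper by £175,696.36 − £160,124.00 = £15,572.36.

Plan A by £15,572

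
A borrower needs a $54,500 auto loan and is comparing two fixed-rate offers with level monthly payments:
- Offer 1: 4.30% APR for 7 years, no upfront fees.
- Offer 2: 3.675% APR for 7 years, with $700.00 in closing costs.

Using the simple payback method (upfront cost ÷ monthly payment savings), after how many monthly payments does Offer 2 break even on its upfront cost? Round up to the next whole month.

45 months

Offer 1: monthly rate = 4.3%/12 = 0.0035833; payment = 54,500 × 0.0035833 / (1 − (1+0.0035833)^−84) = $752.50.
Offer 2: monthly rate = 3.675%/12 = 0.0030625; payment = 54,500 × 0.0030625 / (1 − (1+0.0030625)^−84) = $736.82.
Monthly savings = $752.50 − $736.82 = $15.68.
Break-even = $700.00 / $15.68 = 44.64 → 45 months.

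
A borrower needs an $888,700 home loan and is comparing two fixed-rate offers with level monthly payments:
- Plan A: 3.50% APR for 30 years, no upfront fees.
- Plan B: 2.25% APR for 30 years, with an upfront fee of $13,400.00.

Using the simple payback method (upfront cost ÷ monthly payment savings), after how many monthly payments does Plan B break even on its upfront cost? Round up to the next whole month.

23 months

Plan A: monthly rate = 3.5%/12 = 0.0029167; payment = 888,700 × 0.0029167 / (1 − (1+0.0029167)^−360) = $3,990.66.
Plan B: at 2.25% the monthly rate is 0.0018750, so the payment is 888,700 × 0.0018750 / (1 − 1.0018750^−360) = $3,397.02.
Monthly savings = $3,990.66 − $3,397.02 = $593.64.
Break-even = $13,400.00 / $593.64 = 22.57 → 23 months.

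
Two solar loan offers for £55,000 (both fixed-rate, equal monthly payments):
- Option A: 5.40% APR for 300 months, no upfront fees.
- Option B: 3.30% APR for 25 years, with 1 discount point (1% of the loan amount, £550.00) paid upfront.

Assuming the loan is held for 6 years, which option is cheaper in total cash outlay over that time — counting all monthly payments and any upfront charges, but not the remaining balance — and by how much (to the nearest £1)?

Option B by £4,129

Option A: monthly rate = 5.4%/12 = 0.0045000; payment = 55,000 × 0.0045000 / (1 − (1+0.0045000)^−300) = £334.47.
Option B: monthly rate = 3.3%/12 = 0.0027500; payment = 55,000 × 0.0027500 / (1 − (1+0.0027500)^−300) = £269.48.
Over 72 months: Option A costs 72 × £334.47 = £24,081.84; Option B costs 72 × £269.48 + £550.00 = £19,952.56.
Option B is cheaper by £24,081.84 − £19,952.56 = £4,129.28.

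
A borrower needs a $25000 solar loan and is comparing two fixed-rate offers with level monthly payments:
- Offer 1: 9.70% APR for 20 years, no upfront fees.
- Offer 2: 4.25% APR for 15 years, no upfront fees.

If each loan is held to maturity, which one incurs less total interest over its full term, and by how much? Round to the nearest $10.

Offer 2 by $22,860

Offer 1: at 9.70% the monthly rate is 0.0080833, so the payment is 25,000 × 0.0080833 / (1 − 1.0080833^−240) = $236.31.
Total interest on Offer 1 = 240 × $236.31 − $25,000 = $31,714.40.
Offer 2: monthly rate = 4.25%/12 = 0.0035417; payment = 25,000 × 0.0035417 / (1 − (1+0.0035417)^−180) = $188.07.
Total interest on Offer 2 = 180 × $188.07 − $25,000 = $8,852.60.
Offer 2 is lower by $22,861.80.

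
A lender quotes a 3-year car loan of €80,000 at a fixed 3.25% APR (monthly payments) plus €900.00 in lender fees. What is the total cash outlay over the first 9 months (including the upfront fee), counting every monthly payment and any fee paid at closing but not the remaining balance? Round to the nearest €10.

€21,920

At 3.25% the monthly rate is 0.0027083, so the payment is 80,000 × 0.0027083 / (1 − 1.0027083^−36) = €2,335.32.
Total outlay = 9 × €2,335.32 + €900.00 = €21,917.88.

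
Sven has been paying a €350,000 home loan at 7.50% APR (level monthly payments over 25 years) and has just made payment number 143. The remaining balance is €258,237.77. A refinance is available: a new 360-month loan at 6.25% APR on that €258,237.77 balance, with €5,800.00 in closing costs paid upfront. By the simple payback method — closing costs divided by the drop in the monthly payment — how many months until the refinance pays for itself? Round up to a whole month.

6 months

Current payment = 350,000 × 7.5%/12 / (1 − (1+0.0062500)^−300) = €2,586.47.
Refinanced payment = 258,237.77 × 0.0052083 / (1 − (1+0.0052083)^−360) = €1,590.01.
Monthly savings = €2,586.47 − €1,590.01 = €996.46.
Break-even = €5,800.00 / €996.46 = 5.82 → 6 months.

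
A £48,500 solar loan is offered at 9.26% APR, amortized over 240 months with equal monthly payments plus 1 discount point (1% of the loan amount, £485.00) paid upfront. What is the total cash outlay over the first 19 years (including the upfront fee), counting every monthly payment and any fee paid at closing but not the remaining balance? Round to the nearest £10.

At 9.26% the monthly rate is 0.0077167, so the payment is 48,500 × 0.0077167 / (1 − 1.0077167^−240) = £444.51.
Total outlay = 228 × £444.51 + £485.00 = £101,833.28.

£101,830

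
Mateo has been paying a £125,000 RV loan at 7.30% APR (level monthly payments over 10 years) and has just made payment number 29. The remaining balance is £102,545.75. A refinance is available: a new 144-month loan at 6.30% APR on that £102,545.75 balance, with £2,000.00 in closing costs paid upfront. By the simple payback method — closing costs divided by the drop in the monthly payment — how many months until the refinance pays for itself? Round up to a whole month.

Current payment = 125,000 × 7.3%/12 / (1 − (1+0.0060833)^−120) = £1,470.76.
Refinanced payment = 102,545.75 × 0.0052500 / (1 − (1+0.0052500)^−144) = £1,016.69.
Monthly savings = £1,470.76 − £1,016.69 = £454.07.
Break-even = £2,000.00 / £454.07 = 4.40 → 5 months.

5 months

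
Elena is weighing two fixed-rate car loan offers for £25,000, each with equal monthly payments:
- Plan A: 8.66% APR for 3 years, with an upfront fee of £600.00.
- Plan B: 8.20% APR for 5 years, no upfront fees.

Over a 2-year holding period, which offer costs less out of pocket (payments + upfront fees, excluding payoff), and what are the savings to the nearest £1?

Plan B by £7,362

Plan A: monthly rate = 8.66%/12 = 0.0072167; payment = 25,000 × 0.0072167 / (1 − (1+0.0072167)^−36) = £791.04.
Plan B: at 8.20% the monthly rate is 0.0068333, so the payment is 25,000 × 0.0068333 / (1 − 1.0068333^−60) = £509.31.
Over 24 months: Plan A costs 24 × £791.04 + £600.00 = £19,584.96; Plan B costs 24 × £509.31 = £12,223.44.
Plan B is cheaper by £19,584.96 − £12,223.44 = £7,361.52.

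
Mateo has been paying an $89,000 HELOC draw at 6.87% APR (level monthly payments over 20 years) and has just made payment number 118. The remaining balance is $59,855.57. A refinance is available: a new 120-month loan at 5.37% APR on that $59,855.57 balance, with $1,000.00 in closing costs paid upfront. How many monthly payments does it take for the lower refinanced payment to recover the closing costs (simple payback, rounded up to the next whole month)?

27 months

Current payment = 89,000 × 6.87%/12 / (1 − (1+0.0057250)^−240) = $683.09.
Refinanced payment = 59,855.57 × 0.0044750 / (1 − (1+0.0044750)^−120) = $645.74.
Monthly savings = $683.09 − $645.74 = $37.35.
Break-even = $1,000.00 / $37.35 = 26.77 → 27 months.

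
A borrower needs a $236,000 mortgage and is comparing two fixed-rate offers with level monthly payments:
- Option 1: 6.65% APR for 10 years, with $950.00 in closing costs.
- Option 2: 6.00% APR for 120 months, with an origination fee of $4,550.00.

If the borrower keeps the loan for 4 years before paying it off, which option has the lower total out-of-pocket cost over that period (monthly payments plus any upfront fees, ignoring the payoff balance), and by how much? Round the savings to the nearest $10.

Option 1: at 6.65% the monthly rate is 0.0055417, so the payment is 236,000 × 0.0055417 / (1 − 1.0055417^−120) = $2,697.78.
Option 2: monthly rate = 6%/12 = 0.0050000; payment = 236,000 × 0.0050000 / (1 − (1+0.0050000)^−120) = $2,620.08.
Over 48 months: Option 1 costs 48 × $2,697.78 + $950.00 = $130,443.44; Option 2 costs 48 × $2,620.08 + $4,550.00 = $130,313.84.
Option 2 is cheaper by $130,443.44 − $130,313.84 = $129.60.

Option 2 by $130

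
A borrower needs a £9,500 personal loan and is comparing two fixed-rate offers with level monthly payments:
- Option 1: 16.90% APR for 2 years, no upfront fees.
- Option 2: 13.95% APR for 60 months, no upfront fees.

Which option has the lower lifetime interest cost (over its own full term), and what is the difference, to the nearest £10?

Option 1 by £1,990

Option 1: monthly rate = 16.9%/12 = 0.0140833; payment = 9,500 × 0.0140833 / (1 − (1+0.0140833)^−24) = £469.25.
Total interest on Option 1 = 24 × £469.25 − £9,500 = £1,762.00.
Option 2: monthly rate = 13.95%/12 = 0.0116250; payment = 9,500 × 0.0116250 / (1 − (1+0.0116250)^−60) = £220.80.
Total interest on Option 2 = 60 × £220.80 − £9,500 = £3,748.00.
Option 1 is lower by £1,986.00.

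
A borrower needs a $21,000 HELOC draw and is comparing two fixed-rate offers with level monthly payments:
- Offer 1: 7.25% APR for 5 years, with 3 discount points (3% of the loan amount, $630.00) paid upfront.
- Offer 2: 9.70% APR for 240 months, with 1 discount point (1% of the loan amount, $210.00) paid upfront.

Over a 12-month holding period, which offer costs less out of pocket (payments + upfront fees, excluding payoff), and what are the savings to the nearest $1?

Offer 2 by $3,058

Offer 1: at 7.25% the monthly rate is 0.0060417, so the payment is 21,000 × 0.0060417 / (1 − 1.0060417^−60) = $418.31.
Offer 2: monthly rate = 9.7%/12 = 0.0080833; payment = 21,000 × 0.0080833 / (1 − (1+0.0080833)^−240) = $198.50.
Over 12 months: Offer 1 costs 12 × $418.31 + $630.00 = $5,649.72; Offer 2 costs 12 × $198.50 + $210.00 = $2,592.00.
Offer 2 is cheaper by $5,649.72 − $2,592.00 = $3,057.72.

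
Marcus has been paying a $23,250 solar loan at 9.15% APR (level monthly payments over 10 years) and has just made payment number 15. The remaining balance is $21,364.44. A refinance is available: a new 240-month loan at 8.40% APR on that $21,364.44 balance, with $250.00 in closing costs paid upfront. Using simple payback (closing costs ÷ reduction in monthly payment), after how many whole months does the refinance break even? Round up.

Current payment = 23,250 × 9.15%/12 / (1 − (1+0.0076250)^−120) = $296.41.
Refinanced payment = 21,364.44 × 0.0070000 / (1 − (1+0.0070000)^−240) = $184.06.
Monthly savings = $296.41 − $184.06 = $112.35.
Break-even = $250.00 / $112.35 = 2.23 → 3 months.

3 months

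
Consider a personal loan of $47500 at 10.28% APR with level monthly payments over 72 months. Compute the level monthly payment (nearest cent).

Monthly rate = 10.28%/12 = 0.0085667; payment = 47,500 × 0.0085667 / (1 − (1+0.0085667)^−72) = $886.70.

$886.70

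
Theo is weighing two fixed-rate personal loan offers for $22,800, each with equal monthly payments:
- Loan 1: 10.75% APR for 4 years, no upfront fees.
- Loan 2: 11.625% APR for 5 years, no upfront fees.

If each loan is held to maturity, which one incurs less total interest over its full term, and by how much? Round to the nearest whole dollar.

Loan 1: monthly rate = 10.75%/12 = 0.0089583; payment = 22,800 × 0.0089583 / (1 − (1+0.0089583)^−48) = $586.51.
Total interest on Loan 1 = 48 × $586.51 − $22,800 = $5,352.48.
Loan 2: monthly rate = 11.625%/12 = 0.0096875; payment = 22,800 × 0.0096875 / (1 − (1+0.0096875)^−60) = $502.86.
Total interest on Loan 2 = 60 × $502.86 − $22,800 = $7,371.60.
Loan 1 is lower by $2,019.12.

Loan 1 by $2,019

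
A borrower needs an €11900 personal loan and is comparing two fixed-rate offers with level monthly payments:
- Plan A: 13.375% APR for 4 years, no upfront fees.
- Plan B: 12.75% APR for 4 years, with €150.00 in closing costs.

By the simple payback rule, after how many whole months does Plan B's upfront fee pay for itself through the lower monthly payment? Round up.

41 months

Plan A: monthly rate = 13.375%/12 = 0.0111458; payment = 11,900 × 0.0111458 / (1 − (1+0.0111458)^−48) = €321.47.
Plan B: monthly rate = 12.75%/12 = 0.0106250; payment = 11,900 × 0.0106250 / (1 − (1+0.0106250)^−48) = €317.77.
Monthly savings = €321.47 − €317.77 = €3.70.
Break-even = €150.00 / €3.70 = 40.54 → 41 months.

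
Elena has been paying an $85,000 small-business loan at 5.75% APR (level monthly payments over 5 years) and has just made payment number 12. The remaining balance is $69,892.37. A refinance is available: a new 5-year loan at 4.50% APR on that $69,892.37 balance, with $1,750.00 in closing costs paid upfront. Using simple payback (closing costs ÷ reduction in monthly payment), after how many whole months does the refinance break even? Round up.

6 months

Current payment = 85,000 × 5.75%/12 / (1 − (1+0.0047917)^−60) = $1,633.43.
Refinanced payment = 69,892.37 × 0.0037500 / (1 − (1+0.0037500)^−60) = $1,303.00.
Monthly savings = $1,633.43 − $1,303.00 = $330.43.
Break-even = $1,750.00 / $330.43 = 5.30 → 6 months.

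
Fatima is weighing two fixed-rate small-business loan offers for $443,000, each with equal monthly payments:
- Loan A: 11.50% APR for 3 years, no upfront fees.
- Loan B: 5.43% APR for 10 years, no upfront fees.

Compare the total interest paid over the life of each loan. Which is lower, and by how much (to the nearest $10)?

Loan A: monthly rate = 11.5%/12 = 0.0095833; payment = 443,000 × 0.0095833 / (1 − (1+0.0095833)^−36) = $14,608.37.
Total interest on Loan A = 36 × $14,608.37 − $443,000 = $82,901.32.
Loan B: monthly rate = 5.43%/12 = 0.0045250; payment = 443,000 × 0.0045250 / (1 − (1+0.0045250)^−120) = $4,792.36.
Total interest on Loan B = 120 × $4,792.36 − $443,000 = $132,083.20.
Loan A is lower by $49,181.88.

Loan A by $49,180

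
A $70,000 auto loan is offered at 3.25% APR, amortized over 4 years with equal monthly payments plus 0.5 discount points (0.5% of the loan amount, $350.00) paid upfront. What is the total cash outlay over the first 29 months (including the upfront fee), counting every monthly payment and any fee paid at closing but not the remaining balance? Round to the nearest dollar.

$45,507

At 3.25% the monthly rate is 0.0027083, so the payment is 70,000 × 0.0027083 / (1 − 1.0027083^−48) = $1,557.15.
Total outlay = 29 × $1,557.15 + $350.00 = $45,507.35.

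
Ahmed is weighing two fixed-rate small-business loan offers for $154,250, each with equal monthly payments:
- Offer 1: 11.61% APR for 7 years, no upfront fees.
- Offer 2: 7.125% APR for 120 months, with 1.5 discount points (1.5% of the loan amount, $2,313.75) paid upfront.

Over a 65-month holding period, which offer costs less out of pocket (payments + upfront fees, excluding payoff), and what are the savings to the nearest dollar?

Offer 1: monthly rate = 11.61%/12 = 0.0096750; payment = 154,250 × 0.0096750 / (1 − (1+0.0096750)^−84) = $2,690.87.
Offer 2: at 7.125% the monthly rate is 0.0059375, so the payment is 154,250 × 0.0059375 / (1 − 1.0059375^−120) = $1,800.93.
Over 65 months: Offer 1 costs 65 × $2,690.87 = $174,906.55; Offer 2 costs 65 × $1,800.93 + $2,313.75 = $119,374.20.
Offer 2 is cheaper by $174,906.55 − $119,374.20 = $55,532.35.

Offer 2 by $55,532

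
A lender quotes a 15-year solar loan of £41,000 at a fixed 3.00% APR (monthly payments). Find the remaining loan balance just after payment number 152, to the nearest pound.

£7,648

With monthly rate i = 3%/12 = 0.0025000, the balance after k of n payments is P · [(1+i)^n − (1+i)^k] / [(1+i)^n − 1].
(1+0.0025000)^180 = 1.56743172 and (1+0.0025000)^152 = 1.46159132, so the balance is 41,000 × (1.56743172 − 1.46159132) / (1.56743172 − 1) = £7,647.54.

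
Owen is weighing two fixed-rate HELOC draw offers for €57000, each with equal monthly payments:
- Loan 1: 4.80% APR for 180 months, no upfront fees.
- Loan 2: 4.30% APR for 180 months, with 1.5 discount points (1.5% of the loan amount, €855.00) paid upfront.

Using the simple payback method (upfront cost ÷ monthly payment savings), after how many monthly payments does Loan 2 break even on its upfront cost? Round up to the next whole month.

Loan 1: at 4.80% the monthly rate is 0.0040000, so the payment is 57,000 × 0.0040000 / (1 − 1.0040000^−180) = €444.84.
Loan 2: monthly rate = 4.3%/12 = 0.0035833; payment = 57,000 × 0.0035833 / (1 − (1+0.0035833)^−180) = €430.24.
Monthly savings = €444.84 − €430.24 = €14.60.
Break-even = €855.00 / €14.60 = 58.56 → 59 months.

59 months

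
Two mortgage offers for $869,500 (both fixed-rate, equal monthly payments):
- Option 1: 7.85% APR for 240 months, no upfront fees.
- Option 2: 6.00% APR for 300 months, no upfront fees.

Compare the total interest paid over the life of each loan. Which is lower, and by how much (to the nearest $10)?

Option 2 by $45,390

Option 1: monthly rate = 7.85%/12 = 0.0065417; payment = 869,500 × 0.0065417 / (1 − (1+0.0065417)^−240) = $7,191.89.
Total interest on Option 1 = 240 × $7,191.89 − $869,500 = $856,553.60.
Option 2: at 6.00% the monthly rate is 0.0050000, so the payment is 869,500 × 0.0050000 / (1 − 1.0050000^−300) = $5,602.20.
Total interest on Option 2 = 300 × $5,602.20 − $869,500 = $811,160.00.
Option 2 is lower by $45,393.60.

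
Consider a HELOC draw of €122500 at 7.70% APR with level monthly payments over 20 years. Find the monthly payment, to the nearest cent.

€1,001.89

Monthly rate = 7.7%/12 = 0.0064167; payment = 122,500 × 0.0064167 / (1 − (1+0.0064167)^−240) = €1,001.89.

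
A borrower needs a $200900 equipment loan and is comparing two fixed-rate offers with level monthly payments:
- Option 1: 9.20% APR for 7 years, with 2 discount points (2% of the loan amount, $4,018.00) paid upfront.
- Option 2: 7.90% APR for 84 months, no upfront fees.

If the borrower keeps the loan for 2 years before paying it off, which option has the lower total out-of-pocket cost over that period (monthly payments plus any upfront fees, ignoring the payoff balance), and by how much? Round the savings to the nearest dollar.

Option 2 by $7,173

Option 1: monthly rate = 9.2%/12 = 0.0076667; payment = 200,900 × 0.0076667 / (1 − (1+0.0076667)^−84) = $3,252.72.
Option 2: at 7.90% the monthly rate is 0.0065833, so the payment is 200,900 × 0.0065833 / (1 − 1.0065833^−84) = $3,121.27.
Over 24 months: Option 1 costs 24 × $3,252.72 + $4,018.00 = $82,083.28; Option 2 costs 24 × $3,121.27 = $74,910.48.
Option 2 is cheaper by $82,083.28 − $74,910.48 = $7,172.80.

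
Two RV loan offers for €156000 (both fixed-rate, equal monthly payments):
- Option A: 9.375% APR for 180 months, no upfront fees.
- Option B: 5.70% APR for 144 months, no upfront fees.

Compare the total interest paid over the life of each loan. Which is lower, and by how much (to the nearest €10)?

Option B by €75,360

Option A: at 9.375% the monthly rate is 0.0078125, so the payment is 156,000 × 0.0078125 / (1 − 1.0078125^−180) = €1,617.24.
Total interest on Option A = 180 × €1,617.24 − €156,000 = €135,103.20.
Option B: at 5.70% the monthly rate is 0.0047500, so the payment is 156,000 × 0.0047500 / (1 − 1.0047500^−144) = €1,498.22.
Total interest on Option B = 144 × €1,498.22 − €156,000 = €59,743.68.
Option B is lower by €75,359.52.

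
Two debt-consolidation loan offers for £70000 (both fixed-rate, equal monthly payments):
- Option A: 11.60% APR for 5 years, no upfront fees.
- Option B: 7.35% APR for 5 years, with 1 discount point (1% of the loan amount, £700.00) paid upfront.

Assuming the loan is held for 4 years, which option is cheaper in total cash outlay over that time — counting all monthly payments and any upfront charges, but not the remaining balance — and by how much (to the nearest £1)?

Option B by £6,276

Option A: at 11.60% the monthly rate is 0.0096667, so the payment is 70,000 × 0.0096667 / (1 − 1.0096667^−60) = £1,543.00.
Option B: at 7.35% the monthly rate is 0.0061250, so the payment is 70,000 × 0.0061250 / (1 − 1.0061250^−60) = £1,397.67.
Over 48 months: Option A costs 48 × £1,543.00 = £74,064.00; Option B costs 48 × £1,397.67 + £700.00 = £67,788.16.
Option B is cheaper by £74,064.00 − £67,788.16 = £6,275.84.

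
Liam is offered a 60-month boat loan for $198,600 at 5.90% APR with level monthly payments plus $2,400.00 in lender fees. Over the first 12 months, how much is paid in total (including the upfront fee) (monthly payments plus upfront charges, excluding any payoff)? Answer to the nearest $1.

At 5.90% the monthly rate is 0.0049167, so the payment is 198,600 × 0.0049167 / (1 − 1.0049167^−60) = $3,830.27.
Total outlay = 12 × $3,830.27 + $2,400.00 = $48,363.24.

$48,363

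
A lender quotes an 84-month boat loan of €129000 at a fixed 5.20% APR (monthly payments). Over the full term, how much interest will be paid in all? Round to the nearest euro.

€25,175

At 5.20% the monthly rate is 0.0043333, so the payment is 129,000 × 0.0043333 / (1 − 1.0043333^−84) = €1,835.42.
Total paid = 84 × €1,835.42 = €154,175.28; interest = €154,175.28 − €129,000 = €25,175.28.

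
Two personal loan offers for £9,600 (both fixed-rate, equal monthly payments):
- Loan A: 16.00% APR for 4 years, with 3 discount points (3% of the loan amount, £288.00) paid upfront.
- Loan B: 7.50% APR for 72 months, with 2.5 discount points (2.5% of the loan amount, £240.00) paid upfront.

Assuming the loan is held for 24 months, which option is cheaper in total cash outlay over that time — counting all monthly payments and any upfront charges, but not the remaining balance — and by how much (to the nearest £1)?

Loan A: at 16.00% the monthly rate is 0.0133333, so the payment is 9,600 × 0.0133333 / (1 − 1.0133333^−48) = £272.07.
Loan B: at 7.50% the monthly rate is 0.0062500, so the payment is 9,600 × 0.0062500 / (1 − 1.0062500^−72) = £165.99.
Over 24 months: Loan A costs 24 × £272.07 + £288.00 = £6,817.68; Loan B costs 24 × £165.99 + £240.00 = £4,223.76.
Loan B is cheaper by £6,817.68 − £4,223.76 = £2,593.92.

Loan B by £2,594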